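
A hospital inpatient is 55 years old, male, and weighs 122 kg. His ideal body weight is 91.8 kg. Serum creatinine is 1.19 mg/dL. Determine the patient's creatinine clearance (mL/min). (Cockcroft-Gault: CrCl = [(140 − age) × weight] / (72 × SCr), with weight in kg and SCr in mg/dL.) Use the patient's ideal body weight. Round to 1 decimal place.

CrCl = (140 − 55) × 91.8 / (72 × 1.19) = 7803.0 / 85.68 ≈ 91.1 mL/min

91.1 mL/min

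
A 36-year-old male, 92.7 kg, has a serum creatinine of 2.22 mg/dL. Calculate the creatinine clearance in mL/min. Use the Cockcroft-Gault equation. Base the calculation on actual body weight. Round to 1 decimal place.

CrCl = (140 − 36) × 92.7 / (72 × 2.22) = 9640.8 / 159.84 ≈ 60.3 mL/min

60.3 mL/min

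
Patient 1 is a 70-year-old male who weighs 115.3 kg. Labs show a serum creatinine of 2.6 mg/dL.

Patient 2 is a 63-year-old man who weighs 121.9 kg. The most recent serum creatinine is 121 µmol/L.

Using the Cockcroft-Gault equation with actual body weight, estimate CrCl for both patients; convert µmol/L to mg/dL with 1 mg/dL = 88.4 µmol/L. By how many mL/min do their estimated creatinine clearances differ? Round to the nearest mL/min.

52 mL/min

Patient 1: CrCl = (140 − 70) × 115.3 / (72 × 2.6) = 8071.0 / 187.20 ≈ 43.1 mL/min
Patient 2: SCr = 121 / 88.4 = 1.369 mg/dL
Patient 2: CrCl = (140 − 63) × 121.9 / (72 × 1.369) = 9386.3 / 98.57 ≈ 95.2 mL/min
|43.1 − 95.2| = 52.1 mL/min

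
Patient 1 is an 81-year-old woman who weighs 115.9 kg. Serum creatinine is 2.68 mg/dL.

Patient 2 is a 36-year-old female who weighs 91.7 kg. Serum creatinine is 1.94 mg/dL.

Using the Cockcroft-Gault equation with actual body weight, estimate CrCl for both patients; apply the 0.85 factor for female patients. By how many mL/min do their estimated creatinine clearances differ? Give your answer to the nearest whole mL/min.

Patient 1: CrCl = (140 − 81) × 115.9 / (72 × 2.68) × 0.85 = 6838.1 / 192.96 × 0.85 ≈ 30.1 mL/min
Patient 2: CrCl = (140 − 36) × 91.7 / (72 × 1.94) × 0.85 = 9536.8 / 139.68 × 0.85 ≈ 58.0 mL/min
|30.1 − 58.0| = 27.9 mL/min

28 mL/min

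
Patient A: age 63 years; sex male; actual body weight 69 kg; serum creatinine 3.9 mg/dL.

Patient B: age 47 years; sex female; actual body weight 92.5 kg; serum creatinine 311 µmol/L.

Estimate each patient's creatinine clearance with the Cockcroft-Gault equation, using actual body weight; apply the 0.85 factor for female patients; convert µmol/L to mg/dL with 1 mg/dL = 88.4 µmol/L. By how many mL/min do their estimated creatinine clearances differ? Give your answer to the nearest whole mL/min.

10 mL/min

Patient A: CrCl = (140 − 63) × 69 / (72 × 3.9) = 5313.0 / 280.80 ≈ 18.9 mL/min
Patient B: SCr = 311 / 88.4 = 3.518 mg/dL
Patient B: CrCl = (140 − 47) × 92.5 / (72 × 3.518) × 0.85 = 8602.5 / 253.30 × 0.85 ≈ 28.9 mL/min
|18.9 − 28.9| = 10.0 mL/min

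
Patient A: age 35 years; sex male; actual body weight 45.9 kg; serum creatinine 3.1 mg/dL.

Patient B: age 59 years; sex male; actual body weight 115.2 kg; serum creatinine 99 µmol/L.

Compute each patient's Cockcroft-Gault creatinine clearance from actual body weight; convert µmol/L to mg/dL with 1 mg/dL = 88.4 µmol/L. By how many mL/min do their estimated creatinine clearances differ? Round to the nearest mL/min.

Patient A: CrCl = (140 − 35) × 45.9 / (72 × 3.1) = 4819.5 / 223.20 ≈ 21.6 mL/min
Patient B: SCr = 99 / 88.4 = 1.12 mg/dL
Patient B: CrCl = (140 − 59) × 115.2 / (72 × 1.12) = 9331.2 / 80.64 ≈ 115.7 mL/min
|21.6 − 115.7| = 94.1 mL/min

94 mL/min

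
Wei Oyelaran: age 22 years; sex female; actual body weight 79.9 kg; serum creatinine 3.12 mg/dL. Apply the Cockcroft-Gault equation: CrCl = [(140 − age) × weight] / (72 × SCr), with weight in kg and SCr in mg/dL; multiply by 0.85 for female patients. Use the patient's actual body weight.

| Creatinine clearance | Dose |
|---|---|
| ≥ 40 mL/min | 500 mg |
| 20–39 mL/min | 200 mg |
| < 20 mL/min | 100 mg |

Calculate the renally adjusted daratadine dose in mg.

200 mg

CrCl = (140 − 22) × 79.9 / (72 × 3.12) × 0.85 = 9428.2 / 224.64 × 0.85 ≈ 35.7 mL/min
CrCl ≈ 36 mL/min → bracket 20–39 mL/min.
Dose for this bracket: 200 mg.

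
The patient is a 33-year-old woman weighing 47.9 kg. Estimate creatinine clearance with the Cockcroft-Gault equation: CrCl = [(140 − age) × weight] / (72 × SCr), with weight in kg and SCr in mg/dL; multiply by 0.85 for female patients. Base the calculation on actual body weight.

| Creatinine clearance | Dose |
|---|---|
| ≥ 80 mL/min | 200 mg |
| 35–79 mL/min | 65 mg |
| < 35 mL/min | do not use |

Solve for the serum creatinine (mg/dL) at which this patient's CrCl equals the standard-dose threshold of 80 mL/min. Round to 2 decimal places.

0.76 mg/dL

Standard dose requires CrCl ≥ 80 mL/min.
Set (140 − 33) × 47.9 × 0.85 / (72 × SCr) = 80
SCr = (140 − 33) × 47.9 × 0.85 / (72 × 80) = 0.756 mg/dL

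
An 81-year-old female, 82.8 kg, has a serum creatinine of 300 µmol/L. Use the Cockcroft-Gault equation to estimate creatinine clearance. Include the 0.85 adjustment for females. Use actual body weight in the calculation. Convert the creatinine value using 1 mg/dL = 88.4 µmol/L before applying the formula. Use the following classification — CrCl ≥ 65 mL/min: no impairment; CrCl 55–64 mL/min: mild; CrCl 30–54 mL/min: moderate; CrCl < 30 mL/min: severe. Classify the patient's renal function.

severe

SCr = 300 / 88.4 = 3.394 mg/dL
CrCl = (140 − 81) × 82.8 / (72 × 3.394) × 0.85 = 4885.2 / 244.37 × 0.85 ≈ 17.0 mL/min
17 mL/min falls in the 'severe' range.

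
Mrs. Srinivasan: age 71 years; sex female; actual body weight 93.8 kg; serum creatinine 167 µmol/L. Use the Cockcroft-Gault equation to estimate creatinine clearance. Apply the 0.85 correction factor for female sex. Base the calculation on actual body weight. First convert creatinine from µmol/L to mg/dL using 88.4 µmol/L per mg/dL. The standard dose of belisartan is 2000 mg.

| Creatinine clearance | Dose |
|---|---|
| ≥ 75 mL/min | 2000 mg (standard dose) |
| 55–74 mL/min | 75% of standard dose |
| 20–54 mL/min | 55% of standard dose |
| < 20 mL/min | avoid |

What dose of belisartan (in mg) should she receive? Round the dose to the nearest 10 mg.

1100 mg

SCr = 167 / 88.4 = 1.889 mg/dL
CrCl = (140 − 71) × 93.8 / (72 × 1.889) × 0.85 = 6472.2 / 136.01 × 0.85 ≈ 40.4 mL/min
CrCl ≈ 40 mL/min → bracket 20–54 mL/min.
55% of 2000 mg = 1100 mg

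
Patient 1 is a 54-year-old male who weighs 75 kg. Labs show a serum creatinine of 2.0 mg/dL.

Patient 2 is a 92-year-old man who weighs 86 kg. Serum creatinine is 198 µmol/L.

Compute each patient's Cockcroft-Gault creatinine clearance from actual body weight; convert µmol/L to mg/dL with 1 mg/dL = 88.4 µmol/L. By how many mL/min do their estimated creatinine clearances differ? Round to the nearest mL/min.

19 mL/min

Patient 1: CrCl = (140 − 54) × 75 / (72 × 2) = 6450.0 / 144.00 ≈ 44.8 mL/min
Patient 2: SCr = 198 / 88.4 = 2.24 mg/dL
Patient 2: CrCl = (140 − 92) × 86 / (72 × 2.24) = 4128.0 / 161.28 ≈ 25.6 mL/min
|44.8 − 25.6| = 19.2 mL/min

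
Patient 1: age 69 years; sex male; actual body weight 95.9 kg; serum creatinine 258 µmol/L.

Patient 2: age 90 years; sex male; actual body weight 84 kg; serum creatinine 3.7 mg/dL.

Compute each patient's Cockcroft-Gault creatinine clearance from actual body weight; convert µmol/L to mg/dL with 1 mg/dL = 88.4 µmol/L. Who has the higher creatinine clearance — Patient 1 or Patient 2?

Patient 1

Patient 1: SCr = 258 / 88.4 = 2.919 mg/dL
Patient 1: CrCl = (140 − 69) × 95.9 / (72 × 2.919) = 6808.9 / 210.17 ≈ 32.4 mL/min
Patient 2: CrCl = (140 − 90) × 84 / (72 × 3.7) = 4200.0 / 266.40 ≈ 15.8 mL/min
32.4 vs 15.8 mL/min → Patient 1 is higher.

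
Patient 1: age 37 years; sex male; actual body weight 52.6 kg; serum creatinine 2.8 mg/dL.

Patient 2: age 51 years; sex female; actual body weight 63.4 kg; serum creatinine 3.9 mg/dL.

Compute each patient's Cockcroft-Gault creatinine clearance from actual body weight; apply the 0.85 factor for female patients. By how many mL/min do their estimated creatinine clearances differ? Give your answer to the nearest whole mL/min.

10 mL/min

Patient 1: CrCl = (140 − 37) × 52.6 / (72 × 2.8) = 5417.8 / 201.60 ≈ 26.9 mL/min
Patient 2: CrCl = (140 − 51) × 63.4 / (72 × 3.9) × 0.85 = 5642.6 / 280.80 × 0.85 ≈ 17.1 mL/min
|26.9 − 17.1| = 9.8 mL/min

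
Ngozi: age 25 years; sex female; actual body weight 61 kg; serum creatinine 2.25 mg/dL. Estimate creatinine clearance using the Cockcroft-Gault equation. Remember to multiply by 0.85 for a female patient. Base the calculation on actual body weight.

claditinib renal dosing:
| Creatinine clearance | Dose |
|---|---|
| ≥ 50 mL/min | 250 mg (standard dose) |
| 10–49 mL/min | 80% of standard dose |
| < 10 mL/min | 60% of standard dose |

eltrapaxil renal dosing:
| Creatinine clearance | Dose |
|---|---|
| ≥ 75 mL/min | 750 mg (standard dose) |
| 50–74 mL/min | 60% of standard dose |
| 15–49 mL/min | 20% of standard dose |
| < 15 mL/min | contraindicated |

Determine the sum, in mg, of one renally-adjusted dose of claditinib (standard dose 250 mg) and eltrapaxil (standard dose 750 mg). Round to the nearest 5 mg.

CrCl = (140 − 25) × 61 / (72 × 2.25) × 0.85 = 7015.0 / 162.00 × 0.85 ≈ 36.8 mL/min
CrCl ≈ 37 mL/min.
claditinib: 10–49 mL/min → 80% of 250 mg = 200 mg.
eltrapaxil: 15–49 mL/min → 20% of 750 mg = 150 mg.
Total = 200 + 150 = 350 mg.

350 mg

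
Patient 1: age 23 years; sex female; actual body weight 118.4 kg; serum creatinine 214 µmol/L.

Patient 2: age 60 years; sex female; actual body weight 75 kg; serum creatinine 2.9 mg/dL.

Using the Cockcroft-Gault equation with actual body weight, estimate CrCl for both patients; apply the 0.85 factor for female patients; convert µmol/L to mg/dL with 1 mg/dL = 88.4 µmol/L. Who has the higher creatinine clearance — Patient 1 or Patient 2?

Patient 1: SCr = 214 / 88.4 = 2.421 mg/dL
Patient 1: CrCl = (140 − 23) × 118.4 / (72 × 2.421) × 0.85 = 13852.8 / 174.31 × 0.85 ≈ 67.6 mL/min
Patient 2: CrCl = (140 − 60) × 75 / (72 × 2.9) × 0.85 = 6000.0 / 208.80 × 0.85 ≈ 24.4 mL/min
67.6 vs 24.4 mL/min → Patient 1 is higher.

Patient 1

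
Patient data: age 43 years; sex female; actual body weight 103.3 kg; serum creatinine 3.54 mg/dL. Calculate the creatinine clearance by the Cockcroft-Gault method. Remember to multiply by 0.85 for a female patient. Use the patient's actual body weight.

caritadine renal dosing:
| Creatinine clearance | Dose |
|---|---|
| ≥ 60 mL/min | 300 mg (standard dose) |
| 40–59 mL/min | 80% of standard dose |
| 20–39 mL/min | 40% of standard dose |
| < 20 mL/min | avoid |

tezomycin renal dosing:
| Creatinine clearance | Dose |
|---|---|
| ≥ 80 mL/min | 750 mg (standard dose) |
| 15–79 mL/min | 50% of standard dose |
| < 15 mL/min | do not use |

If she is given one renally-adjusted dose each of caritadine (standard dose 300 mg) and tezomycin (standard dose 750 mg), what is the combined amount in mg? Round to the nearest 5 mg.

495 mg

CrCl = (140 − 43) × 103.3 / (72 × 3.54) × 0.85 = 10020.1 / 254.88 × 0.85 ≈ 33.4 mL/min
CrCl ≈ 33 mL/min.
caritadine: 20–39 mL/min → 40% of 300 mg = 120 mg.
tezomycin: 15–79 mL/min → 50% of 750 mg = 375 mg.
Total = 120 + 375 = 495 mg.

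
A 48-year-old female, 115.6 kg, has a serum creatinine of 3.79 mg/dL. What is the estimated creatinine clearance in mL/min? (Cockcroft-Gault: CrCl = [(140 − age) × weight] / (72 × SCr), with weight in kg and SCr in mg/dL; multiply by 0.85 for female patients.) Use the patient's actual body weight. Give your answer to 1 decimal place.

CrCl = (140 − 48) × 115.6 / (72 × 3.79) × 0.85 = 10635.2 / 272.88 × 0.85 ≈ 33.1 mL/min

33.1 mL/min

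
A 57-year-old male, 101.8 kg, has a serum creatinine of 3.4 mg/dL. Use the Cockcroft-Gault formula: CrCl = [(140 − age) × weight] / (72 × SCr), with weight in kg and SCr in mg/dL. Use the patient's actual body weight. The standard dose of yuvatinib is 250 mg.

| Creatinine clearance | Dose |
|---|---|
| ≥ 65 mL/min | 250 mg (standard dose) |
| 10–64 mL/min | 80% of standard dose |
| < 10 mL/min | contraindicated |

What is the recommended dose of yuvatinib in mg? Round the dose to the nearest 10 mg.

CrCl = (140 − 57) × 101.8 / (72 × 3.4) = 8449.4 / 244.80 ≈ 34.5 mL/min
CrCl ≈ 35 mL/min → bracket 10–64 mL/min.
80% of 250 mg = 200 mg

200 mg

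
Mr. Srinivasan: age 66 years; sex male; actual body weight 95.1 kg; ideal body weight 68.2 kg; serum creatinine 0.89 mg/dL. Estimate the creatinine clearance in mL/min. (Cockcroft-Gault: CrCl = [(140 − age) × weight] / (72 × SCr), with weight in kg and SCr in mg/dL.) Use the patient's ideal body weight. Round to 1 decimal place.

CrCl = (140 − 66) × 68.2 / (72 × 0.89) = 5046.8 / 64.08 ≈ 78.8 mL/min

78.8 mL/min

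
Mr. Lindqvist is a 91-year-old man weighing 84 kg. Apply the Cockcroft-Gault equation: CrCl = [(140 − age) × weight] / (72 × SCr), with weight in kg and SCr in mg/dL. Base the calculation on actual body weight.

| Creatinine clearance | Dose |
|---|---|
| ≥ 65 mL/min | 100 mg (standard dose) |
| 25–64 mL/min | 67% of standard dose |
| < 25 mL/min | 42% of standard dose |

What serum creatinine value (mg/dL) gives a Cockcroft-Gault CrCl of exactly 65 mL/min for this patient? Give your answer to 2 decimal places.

Standard dose requires CrCl ≥ 65 mL/min.
Set (140 − 91) × 84 / (72 × SCr) = 65
SCr = (140 − 91) × 84 / (72 × 65) = 0.879 mg/dL

0.88 mg/dL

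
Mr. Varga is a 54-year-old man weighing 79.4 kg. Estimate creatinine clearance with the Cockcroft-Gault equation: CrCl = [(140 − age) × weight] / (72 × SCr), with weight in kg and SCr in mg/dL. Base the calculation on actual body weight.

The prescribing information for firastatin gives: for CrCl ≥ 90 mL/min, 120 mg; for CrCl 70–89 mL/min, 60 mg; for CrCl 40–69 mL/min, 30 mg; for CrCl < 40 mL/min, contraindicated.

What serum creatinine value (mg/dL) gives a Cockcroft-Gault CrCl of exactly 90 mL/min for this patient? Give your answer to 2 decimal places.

Standard dose requires CrCl ≥ 90 mL/min.
Set (140 − 54) × 79.4 / (72 × SCr) = 90
SCr = (140 − 54) × 79.4 / (72 × 90) = 1.054 mg/dL

1.05 mg/dL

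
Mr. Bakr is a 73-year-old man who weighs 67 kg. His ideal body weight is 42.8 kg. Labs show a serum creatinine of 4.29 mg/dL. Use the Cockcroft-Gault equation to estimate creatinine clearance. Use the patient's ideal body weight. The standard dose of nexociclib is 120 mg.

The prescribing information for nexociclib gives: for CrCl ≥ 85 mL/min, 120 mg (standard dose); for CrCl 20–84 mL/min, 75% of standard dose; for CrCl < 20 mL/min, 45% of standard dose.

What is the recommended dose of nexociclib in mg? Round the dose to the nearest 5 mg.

55 mg

CrCl = (140 − 73) × 42.8 / (72 × 4.29) = 2867.6 / 308.88 ≈ 9.3 mL/min
CrCl ≈ 9 mL/min → bracket < 20 mL/min.
45% of 120 mg = 54 mg → 55 mg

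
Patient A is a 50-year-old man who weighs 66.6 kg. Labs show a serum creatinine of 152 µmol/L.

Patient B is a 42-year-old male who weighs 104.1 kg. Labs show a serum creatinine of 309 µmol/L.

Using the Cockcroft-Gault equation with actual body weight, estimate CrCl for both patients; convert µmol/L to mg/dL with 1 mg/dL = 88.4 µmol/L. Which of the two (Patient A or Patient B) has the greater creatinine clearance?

Patient A

Patient A: SCr = 152 / 88.4 = 1.719 mg/dL
Patient A: CrCl = (140 − 50) × 66.6 / (72 × 1.719) = 5994.0 / 123.77 ≈ 48.4 mL/min
Patient B: SCr = 309 / 88.4 = 3.495 mg/dL
Patient B: CrCl = (140 − 42) × 104.1 / (72 × 3.495) = 10201.8 / 251.64 ≈ 40.5 mL/min
48.4 vs 40.5 mL/min → Patient A is higher.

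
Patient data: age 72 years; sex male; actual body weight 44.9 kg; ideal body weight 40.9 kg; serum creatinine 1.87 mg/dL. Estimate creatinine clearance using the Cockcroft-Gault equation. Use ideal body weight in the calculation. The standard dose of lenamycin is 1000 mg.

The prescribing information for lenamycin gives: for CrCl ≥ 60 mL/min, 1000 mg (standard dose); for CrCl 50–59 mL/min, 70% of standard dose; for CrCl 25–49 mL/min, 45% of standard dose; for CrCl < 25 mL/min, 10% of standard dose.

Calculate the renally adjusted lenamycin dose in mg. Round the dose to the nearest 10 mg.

100 mg

CrCl = (140 − 72) × 40.9 / (72 × 1.87) = 2781.2 / 134.64 ≈ 20.7 mL/min
CrCl ≈ 21 mL/min → bracket < 25 mL/min.
10% of 1000 mg = 100 mg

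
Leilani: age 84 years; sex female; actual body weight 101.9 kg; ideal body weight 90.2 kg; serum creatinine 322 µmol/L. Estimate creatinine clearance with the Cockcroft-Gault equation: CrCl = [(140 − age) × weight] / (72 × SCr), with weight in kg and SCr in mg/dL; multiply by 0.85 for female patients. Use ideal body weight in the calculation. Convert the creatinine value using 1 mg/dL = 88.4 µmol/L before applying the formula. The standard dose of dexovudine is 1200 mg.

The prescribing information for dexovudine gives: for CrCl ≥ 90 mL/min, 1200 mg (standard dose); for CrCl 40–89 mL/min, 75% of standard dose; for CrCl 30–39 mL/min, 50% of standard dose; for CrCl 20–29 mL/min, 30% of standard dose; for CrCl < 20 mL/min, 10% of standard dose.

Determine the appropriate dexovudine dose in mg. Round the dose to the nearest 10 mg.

120 mg

SCr = 322 / 88.4 = 3.643 mg/dL
CrCl = (140 − 84) × 90.2 / (72 × 3.643) × 0.85 = 5051.2 / 262.30 × 0.85 ≈ 16.4 mL/min
CrCl ≈ 16 mL/min → bracket < 20 mL/min.
10% of 1200 mg = 120 mg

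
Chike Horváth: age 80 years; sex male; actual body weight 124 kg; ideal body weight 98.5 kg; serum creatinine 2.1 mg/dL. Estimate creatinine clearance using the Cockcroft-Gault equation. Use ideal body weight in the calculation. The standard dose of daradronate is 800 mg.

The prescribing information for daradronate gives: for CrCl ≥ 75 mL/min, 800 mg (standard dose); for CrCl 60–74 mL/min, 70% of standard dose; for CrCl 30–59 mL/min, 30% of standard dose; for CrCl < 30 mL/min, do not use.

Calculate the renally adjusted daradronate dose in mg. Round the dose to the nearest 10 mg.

CrCl = (140 − 80) × 98.5 / (72 × 2.1) = 5910.0 / 151.20 ≈ 39.1 mL/min
CrCl ≈ 39 mL/min → bracket 30–59 mL/min.
30% of 800 mg = 240 mg

240 mg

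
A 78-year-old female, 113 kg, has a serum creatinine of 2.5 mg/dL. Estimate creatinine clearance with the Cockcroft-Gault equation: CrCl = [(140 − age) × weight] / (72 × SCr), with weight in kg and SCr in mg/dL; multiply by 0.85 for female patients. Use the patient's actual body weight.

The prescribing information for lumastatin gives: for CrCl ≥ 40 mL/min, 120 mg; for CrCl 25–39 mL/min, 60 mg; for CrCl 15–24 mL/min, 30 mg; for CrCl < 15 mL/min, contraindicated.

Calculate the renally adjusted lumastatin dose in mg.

CrCl = (140 − 78) × 113 / (72 × 2.5) × 0.85 = 7006.0 / 180.00 × 0.85 ≈ 33.1 mL/min
CrCl ≈ 33 mL/min → bracket 25–39 mL/min.
Dose for this bracket: 60 mg.

60 mg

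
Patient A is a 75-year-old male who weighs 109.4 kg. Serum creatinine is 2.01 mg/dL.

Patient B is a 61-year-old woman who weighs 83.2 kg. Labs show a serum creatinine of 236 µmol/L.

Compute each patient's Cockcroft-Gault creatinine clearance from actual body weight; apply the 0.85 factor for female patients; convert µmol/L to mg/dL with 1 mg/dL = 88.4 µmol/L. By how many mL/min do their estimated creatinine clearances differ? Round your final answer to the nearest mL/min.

Patient A: CrCl = (140 − 75) × 109.4 / (72 × 2.01) = 7111.0 / 144.72 ≈ 49.1 mL/min
Patient B: SCr = 236 / 88.4 = 2.67 mg/dL
Patient B: CrCl = (140 − 61) × 83.2 / (72 × 2.67) × 0.85 = 6572.8 / 192.24 × 0.85 ≈ 29.1 mL/min
|49.1 − 29.1| = 20.0 mL/min

20 mL/min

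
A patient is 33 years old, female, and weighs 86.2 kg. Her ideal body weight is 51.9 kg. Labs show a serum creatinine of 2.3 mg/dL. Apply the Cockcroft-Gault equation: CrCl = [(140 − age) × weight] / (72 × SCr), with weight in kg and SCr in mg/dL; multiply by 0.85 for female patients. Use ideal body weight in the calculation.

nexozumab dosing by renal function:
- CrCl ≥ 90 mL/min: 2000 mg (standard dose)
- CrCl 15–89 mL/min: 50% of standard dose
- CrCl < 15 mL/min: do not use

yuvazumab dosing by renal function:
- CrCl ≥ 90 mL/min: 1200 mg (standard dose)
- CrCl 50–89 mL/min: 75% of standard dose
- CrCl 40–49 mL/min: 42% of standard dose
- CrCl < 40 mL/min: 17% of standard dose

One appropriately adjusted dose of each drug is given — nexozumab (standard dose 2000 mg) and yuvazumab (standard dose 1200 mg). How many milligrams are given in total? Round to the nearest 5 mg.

CrCl = (140 − 33) × 51.9 / (72 × 2.3) × 0.85 = 5553.3 / 165.60 × 0.85 ≈ 28.5 mL/min
CrCl ≈ 29 mL/min.
nexozumab: 15–89 mL/min → 50% of 2000 mg = 1000 mg.
yuvazumab: < 40 mL/min → 17% of 1200 mg = 204 mg.
Total = 1000 + 204 = 1204 mg.

1205 mg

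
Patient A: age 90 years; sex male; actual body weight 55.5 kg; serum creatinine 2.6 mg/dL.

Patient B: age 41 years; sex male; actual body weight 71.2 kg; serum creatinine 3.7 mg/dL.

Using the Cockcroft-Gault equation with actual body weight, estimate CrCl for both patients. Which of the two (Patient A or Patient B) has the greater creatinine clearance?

Patient B

Patient A: CrCl = (140 − 90) × 55.5 / (72 × 2.6) = 2775.0 / 187.20 ≈ 14.8 mL/min
Patient B: CrCl = (140 − 41) × 71.2 / (72 × 3.7) = 7048.8 / 266.40 ≈ 26.5 mL/min
14.8 vs 26.5 mL/min → Patient B is higher.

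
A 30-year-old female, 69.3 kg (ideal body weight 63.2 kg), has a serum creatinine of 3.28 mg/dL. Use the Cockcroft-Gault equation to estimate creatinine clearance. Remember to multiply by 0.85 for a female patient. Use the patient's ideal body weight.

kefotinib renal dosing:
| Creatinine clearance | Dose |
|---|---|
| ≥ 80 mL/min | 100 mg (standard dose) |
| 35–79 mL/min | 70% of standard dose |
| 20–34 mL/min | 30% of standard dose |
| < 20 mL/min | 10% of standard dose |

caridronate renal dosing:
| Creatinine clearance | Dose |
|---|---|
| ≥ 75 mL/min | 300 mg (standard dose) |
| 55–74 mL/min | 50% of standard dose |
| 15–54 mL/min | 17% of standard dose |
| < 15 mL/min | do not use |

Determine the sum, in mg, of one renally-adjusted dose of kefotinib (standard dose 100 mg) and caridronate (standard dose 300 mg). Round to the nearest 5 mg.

80 mg

CrCl = (140 − 30) × 63.2 / (72 × 3.28) × 0.85 = 6952.0 / 236.16 × 0.85 ≈ 25.0 mL/min
CrCl ≈ 25 mL/min.
kefotinib: 20–34 mL/min → 30% of 100 mg = 30 mg.
caridronate: 15–54 mL/min → 17% of 300 mg = 51 mg.
Total = 30 + 51 = 81 mg.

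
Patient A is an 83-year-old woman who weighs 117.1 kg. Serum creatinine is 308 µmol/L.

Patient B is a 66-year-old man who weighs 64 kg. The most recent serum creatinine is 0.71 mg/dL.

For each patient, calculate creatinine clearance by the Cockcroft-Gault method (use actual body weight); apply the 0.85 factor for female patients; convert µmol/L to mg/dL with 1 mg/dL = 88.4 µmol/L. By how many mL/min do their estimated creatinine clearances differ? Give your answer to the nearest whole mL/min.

Patient A: SCr = 308 / 88.4 = 3.484 mg/dL
Patient A: CrCl = (140 − 83) × 117.1 / (72 × 3.484) × 0.85 = 6674.7 / 250.85 × 0.85 ≈ 22.6 mL/min
Patient B: CrCl = (140 − 66) × 64 / (72 × 0.71) = 4736.0 / 51.12 ≈ 92.6 mL/min
|22.6 − 92.6| = 70.0 mL/min

70 mL/min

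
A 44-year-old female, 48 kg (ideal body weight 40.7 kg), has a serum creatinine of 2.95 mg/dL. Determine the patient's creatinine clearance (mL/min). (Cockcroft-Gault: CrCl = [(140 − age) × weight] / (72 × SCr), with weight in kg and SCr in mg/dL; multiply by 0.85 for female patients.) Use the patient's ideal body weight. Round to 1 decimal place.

15.6 mL/min

CrCl = (140 − 44) × 40.7 / (72 × 2.95) × 0.85 = 3907.2 / 212.40 × 0.85 ≈ 15.6 mL/min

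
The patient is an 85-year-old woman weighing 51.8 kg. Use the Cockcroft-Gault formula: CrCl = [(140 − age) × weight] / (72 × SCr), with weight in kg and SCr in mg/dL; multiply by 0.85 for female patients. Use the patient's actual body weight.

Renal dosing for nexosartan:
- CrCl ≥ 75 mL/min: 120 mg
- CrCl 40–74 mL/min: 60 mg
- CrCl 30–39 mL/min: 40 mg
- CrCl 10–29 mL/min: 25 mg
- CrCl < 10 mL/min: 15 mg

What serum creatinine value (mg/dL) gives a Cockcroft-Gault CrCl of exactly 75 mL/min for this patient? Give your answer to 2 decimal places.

Standard dose requires CrCl ≥ 75 mL/min.
Set (140 − 85) × 51.8 × 0.85 / (72 × SCr) = 75
SCr = (140 − 85) × 51.8 × 0.85 / (72 × 75) = 0.448 mg/dL

0.45 mg/dL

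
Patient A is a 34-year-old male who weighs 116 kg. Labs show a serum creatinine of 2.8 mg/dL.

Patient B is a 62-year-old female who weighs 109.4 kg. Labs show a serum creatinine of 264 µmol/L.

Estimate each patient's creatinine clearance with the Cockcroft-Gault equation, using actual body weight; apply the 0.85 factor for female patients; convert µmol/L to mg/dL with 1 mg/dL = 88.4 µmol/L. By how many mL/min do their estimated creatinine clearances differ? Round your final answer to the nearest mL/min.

Patient A: CrCl = (140 − 34) × 116 / (72 × 2.8) = 12296.0 / 201.60 ≈ 61.0 mL/min
Patient B: SCr = 264 / 88.4 = 2.986 mg/dL
Patient B: CrCl = (140 − 62) × 109.4 / (72 × 2.986) × 0.85 = 8533.2 / 214.99 × 0.85 ≈ 33.7 mL/min
|61.0 − 33.7| = 27.3 mL/min

27 mL/min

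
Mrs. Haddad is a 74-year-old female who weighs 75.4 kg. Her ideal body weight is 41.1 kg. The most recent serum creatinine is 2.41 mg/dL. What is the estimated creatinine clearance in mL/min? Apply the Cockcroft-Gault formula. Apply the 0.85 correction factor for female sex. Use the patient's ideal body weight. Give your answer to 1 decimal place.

CrCl = (140 − 74) × 41.1 / (72 × 2.41) × 0.85 = 2712.6 / 173.52 × 0.85 ≈ 13.3 mL/min

13.3 mL/min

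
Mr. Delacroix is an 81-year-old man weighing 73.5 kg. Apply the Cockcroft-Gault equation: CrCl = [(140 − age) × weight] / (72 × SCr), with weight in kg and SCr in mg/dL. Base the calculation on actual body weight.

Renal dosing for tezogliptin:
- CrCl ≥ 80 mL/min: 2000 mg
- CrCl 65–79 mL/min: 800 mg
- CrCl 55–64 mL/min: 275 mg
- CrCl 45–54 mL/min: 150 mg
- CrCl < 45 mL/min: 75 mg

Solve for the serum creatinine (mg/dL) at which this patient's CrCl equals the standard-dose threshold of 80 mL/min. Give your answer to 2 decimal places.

Standard dose requires CrCl ≥ 80 mL/min.
Set (140 − 81) × 73.5 / (72 × SCr) = 80
SCr = (140 − 81) × 73.5 / (72 × 80) = 0.753 mg/dL

0.75 mg/dL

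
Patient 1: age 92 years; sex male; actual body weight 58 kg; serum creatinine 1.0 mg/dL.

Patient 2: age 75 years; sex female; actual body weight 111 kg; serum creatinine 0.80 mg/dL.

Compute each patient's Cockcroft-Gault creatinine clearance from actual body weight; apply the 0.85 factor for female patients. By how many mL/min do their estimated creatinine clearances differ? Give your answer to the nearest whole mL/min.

68 mL/min

Patient 1: CrCl = (140 − 92) × 58 / (72 × 1) = 2784.0 / 72.00 ≈ 38.7 mL/min
Patient 2: CrCl = (140 − 75) × 111 / (72 × 0.8) × 0.85 = 7215.0 / 57.60 × 0.85 ≈ 106.5 mL/min
|38.7 − 106.5| = 67.8 mL/min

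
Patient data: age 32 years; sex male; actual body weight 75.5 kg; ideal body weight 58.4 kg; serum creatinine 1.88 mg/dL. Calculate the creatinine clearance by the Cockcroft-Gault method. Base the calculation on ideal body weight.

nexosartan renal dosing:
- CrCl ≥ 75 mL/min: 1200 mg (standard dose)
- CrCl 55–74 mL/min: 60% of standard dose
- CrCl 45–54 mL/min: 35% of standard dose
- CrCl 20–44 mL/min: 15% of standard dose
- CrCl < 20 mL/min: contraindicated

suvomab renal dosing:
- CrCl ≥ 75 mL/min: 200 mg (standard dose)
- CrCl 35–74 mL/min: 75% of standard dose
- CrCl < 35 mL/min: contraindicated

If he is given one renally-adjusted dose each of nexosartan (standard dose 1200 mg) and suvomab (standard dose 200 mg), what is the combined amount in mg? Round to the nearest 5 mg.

CrCl = (140 − 32) × 58.4 / (72 × 1.88) = 6307.2 / 135.36 ≈ 46.6 mL/min
CrCl ≈ 47 mL/min.
nexosartan: 45–54 mL/min → 35% of 1200 mg = 420 mg.
suvomab: 35–74 mL/min → 75% of 200 mg = 150 mg.
Total = 420 + 150 = 570 mg.

570 mg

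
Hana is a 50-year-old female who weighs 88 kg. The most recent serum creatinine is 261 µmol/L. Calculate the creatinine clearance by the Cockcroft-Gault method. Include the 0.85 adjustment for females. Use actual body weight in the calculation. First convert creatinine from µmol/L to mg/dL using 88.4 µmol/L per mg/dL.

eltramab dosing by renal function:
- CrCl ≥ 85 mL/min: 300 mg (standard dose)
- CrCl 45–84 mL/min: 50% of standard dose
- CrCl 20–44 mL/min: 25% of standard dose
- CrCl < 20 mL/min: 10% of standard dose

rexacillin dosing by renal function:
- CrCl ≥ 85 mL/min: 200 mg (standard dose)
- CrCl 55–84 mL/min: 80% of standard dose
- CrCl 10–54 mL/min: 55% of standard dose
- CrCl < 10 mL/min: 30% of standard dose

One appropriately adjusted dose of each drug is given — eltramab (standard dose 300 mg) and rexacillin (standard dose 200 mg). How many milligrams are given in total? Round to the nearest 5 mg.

185 mg

SCr = 261 / 88.4 = 2.952 mg/dL
CrCl = (140 − 50) × 88 / (72 × 2.952) × 0.85 = 7920.0 / 212.54 × 0.85 ≈ 31.7 mL/min
CrCl ≈ 32 mL/min.
eltramab: 20–44 mL/min → 25% of 300 mg = 75 mg.
rexacillin: 10–54 mL/min → 55% of 200 mg = 110 mg.
Total = 75 + 110 = 185 mg.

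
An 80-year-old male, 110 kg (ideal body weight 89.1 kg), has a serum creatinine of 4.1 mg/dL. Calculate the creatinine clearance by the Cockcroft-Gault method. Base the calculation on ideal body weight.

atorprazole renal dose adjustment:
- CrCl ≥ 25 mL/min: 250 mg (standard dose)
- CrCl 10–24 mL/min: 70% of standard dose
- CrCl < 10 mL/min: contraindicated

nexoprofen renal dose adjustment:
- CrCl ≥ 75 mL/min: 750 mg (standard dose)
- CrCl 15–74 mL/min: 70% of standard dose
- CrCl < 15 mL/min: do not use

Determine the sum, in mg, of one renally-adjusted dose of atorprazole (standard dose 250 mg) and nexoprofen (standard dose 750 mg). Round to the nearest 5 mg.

700 mg

CrCl = (140 − 80) × 89.1 / (72 × 4.1) = 5346.0 / 295.20 ≈ 18.1 mL/min
CrCl ≈ 18 mL/min.
atorprazole: 10–24 mL/min → 70% of 250 mg = 175 mg.
nexoprofen: 15–74 mL/min → 70% of 750 mg = 525 mg.
Total = 175 + 525 = 700 mg.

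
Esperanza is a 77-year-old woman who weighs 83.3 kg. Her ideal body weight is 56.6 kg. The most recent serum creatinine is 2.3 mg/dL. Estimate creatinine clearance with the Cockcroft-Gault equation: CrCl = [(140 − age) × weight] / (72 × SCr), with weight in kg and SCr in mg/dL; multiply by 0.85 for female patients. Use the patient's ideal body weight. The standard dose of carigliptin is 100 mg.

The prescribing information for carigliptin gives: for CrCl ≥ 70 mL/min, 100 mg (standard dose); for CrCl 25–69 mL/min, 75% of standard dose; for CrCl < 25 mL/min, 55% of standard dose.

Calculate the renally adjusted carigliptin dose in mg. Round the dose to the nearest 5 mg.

CrCl = (140 − 77) × 56.6 / (72 × 2.3) × 0.85 = 3565.8 / 165.60 × 0.85 ≈ 18.3 mL/min
CrCl ≈ 18 mL/min → bracket < 25 mL/min.
55% of 100 mg = 55 mg

55 mg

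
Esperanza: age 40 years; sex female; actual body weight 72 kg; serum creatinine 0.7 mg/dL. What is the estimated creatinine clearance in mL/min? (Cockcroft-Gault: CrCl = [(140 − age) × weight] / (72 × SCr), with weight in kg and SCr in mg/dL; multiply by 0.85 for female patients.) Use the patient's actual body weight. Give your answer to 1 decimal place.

CrCl = (140 − 40) × 72 / (72 × 0.7) × 0.85 = 7200.0 / 50.40 × 0.85 ≈ 121.4 mL/min

121.4 mL/min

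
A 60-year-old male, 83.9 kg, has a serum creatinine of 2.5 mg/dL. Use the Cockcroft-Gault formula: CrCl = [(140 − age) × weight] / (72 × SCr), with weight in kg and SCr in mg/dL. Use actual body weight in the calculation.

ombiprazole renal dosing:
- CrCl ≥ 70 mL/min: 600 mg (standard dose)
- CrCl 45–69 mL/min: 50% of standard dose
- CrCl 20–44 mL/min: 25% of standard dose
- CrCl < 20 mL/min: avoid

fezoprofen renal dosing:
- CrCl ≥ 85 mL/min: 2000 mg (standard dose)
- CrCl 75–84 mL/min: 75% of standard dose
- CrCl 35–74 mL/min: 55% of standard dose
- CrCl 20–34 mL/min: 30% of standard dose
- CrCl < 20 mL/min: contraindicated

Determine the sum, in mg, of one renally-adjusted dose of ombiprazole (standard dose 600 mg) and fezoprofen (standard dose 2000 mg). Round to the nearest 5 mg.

CrCl = (140 − 60) × 83.9 / (72 × 2.5) = 6712.0 / 180.00 ≈ 37.3 mL/min
CrCl ≈ 37 mL/min.
ombiprazole: 20–44 mL/min → 25% of 600 mg = 150 mg.
fezoprofen: 35–74 mL/min → 55% of 2000 mg = 1100 mg.
Total = 150 + 1100 = 1250 mg.

1250 mg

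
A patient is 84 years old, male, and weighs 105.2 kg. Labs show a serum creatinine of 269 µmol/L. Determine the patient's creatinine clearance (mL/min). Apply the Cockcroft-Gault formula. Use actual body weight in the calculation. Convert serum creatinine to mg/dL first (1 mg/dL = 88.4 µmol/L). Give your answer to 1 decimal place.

SCr = 269 / 88.4 = 3.043 mg/dL
CrCl = (140 − 84) × 105.2 / (72 × 3.043) = 5891.2 / 219.10 ≈ 26.9 mL/min

26.9 mL/min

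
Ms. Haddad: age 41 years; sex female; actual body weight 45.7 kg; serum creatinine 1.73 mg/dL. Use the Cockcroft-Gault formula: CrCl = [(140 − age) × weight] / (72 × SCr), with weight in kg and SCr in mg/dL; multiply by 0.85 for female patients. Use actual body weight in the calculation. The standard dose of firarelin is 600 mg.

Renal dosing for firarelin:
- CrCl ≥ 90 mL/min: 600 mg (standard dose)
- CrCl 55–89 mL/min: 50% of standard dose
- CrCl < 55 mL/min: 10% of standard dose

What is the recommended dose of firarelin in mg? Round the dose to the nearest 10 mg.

60 mg

CrCl = (140 − 41) × 45.7 / (72 × 1.73) × 0.85 = 4524.3 / 124.56 × 0.85 ≈ 30.9 mL/min
CrCl ≈ 31 mL/min → bracket < 55 mL/min.
10% of 600 mg = 60 mg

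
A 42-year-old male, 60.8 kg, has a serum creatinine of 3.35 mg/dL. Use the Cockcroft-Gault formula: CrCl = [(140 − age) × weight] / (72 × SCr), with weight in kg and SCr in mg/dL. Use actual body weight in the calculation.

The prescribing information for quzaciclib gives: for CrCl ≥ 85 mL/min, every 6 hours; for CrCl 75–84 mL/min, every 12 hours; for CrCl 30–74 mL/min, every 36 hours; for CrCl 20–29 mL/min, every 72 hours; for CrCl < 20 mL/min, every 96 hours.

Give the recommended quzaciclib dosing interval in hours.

every 72 hours

CrCl = (140 − 42) × 60.8 / (72 × 3.35) = 5958.4 / 241.20 ≈ 24.7 mL/min
CrCl ≈ 25 mL/min → bracket 20–29 mL/min → every 72 hours.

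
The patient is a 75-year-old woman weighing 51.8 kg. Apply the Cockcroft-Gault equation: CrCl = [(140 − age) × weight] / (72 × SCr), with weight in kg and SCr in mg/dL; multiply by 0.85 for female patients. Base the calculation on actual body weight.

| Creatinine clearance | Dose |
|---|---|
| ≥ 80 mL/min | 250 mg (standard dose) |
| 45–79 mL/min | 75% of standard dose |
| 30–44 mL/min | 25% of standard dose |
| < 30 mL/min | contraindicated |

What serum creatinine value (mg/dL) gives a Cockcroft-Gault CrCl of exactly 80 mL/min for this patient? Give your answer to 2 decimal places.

0.50 mg/dL

Standard dose requires CrCl ≥ 80 mL/min.
Set (140 − 75) × 51.8 × 0.85 / (72 × SCr) = 80
SCr = (140 − 75) × 51.8 × 0.85 / (72 × 80) = 0.497 mg/dL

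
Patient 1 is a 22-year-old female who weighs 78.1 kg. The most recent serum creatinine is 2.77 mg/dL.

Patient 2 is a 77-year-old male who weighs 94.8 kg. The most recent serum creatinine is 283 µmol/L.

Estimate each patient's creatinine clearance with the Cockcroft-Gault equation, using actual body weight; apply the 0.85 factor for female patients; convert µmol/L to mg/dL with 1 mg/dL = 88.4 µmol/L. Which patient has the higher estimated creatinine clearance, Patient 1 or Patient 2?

Patient 1: CrCl = (140 − 22) × 78.1 / (72 × 2.77) × 0.85 = 9215.8 / 199.44 × 0.85 ≈ 39.3 mL/min
Patient 2: SCr = 283 / 88.4 = 3.201 mg/dL
Patient 2: CrCl = (140 − 77) × 94.8 / (72 × 3.201) = 5972.4 / 230.47 ≈ 25.9 mL/min
39.3 vs 25.9 mL/min → Patient 1 is higher.

Patient 1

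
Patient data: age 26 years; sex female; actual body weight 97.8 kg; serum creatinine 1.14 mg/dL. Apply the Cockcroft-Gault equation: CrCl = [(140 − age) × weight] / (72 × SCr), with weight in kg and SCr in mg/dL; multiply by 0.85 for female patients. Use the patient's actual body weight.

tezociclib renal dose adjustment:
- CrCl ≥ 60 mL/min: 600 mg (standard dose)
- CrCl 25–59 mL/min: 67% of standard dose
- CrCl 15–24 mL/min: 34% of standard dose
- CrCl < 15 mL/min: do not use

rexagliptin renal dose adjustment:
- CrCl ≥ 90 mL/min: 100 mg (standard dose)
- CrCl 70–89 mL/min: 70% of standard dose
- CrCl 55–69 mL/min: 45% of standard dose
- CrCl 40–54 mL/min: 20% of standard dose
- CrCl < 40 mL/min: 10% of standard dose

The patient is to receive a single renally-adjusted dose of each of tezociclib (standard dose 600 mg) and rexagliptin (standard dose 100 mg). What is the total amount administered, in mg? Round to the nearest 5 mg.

CrCl = (140 − 26) × 97.8 / (72 × 1.14) × 0.85 = 11149.2 / 82.08 × 0.85 ≈ 115.5 mL/min
CrCl ≈ 115 mL/min.
tezociclib: ≥ 60 mL/min → 100% of 600 mg = 600 mg.
rexagliptin: ≥ 90 mL/min → 100% of 100 mg = 100 mg.
Total = 600 + 100 = 700 mg.

700 mg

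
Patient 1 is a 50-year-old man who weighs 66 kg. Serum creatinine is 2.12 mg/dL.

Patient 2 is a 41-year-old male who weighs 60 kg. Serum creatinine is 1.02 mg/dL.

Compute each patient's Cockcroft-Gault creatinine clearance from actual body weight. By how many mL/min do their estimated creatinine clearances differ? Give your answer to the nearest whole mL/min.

Patient 1: CrCl = (140 − 50) × 66 / (72 × 2.12) = 5940.0 / 152.64 ≈ 38.9 mL/min
Patient 2: CrCl = (140 − 41) × 60 / (72 × 1.02) = 5940.0 / 73.44 ≈ 80.9 mL/min
|38.9 − 80.9| = 42.0 mL/min

42 mL/min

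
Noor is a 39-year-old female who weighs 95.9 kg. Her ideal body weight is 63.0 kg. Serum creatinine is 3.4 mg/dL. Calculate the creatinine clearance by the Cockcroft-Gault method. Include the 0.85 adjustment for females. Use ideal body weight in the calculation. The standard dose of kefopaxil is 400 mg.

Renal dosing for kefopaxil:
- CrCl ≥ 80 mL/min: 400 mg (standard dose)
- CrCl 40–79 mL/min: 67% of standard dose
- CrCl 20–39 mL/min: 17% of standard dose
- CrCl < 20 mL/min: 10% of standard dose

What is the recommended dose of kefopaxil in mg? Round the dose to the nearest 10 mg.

70 mg

CrCl = (140 − 39) × 63 / (72 × 3.4) × 0.85 = 6363.0 / 244.80 × 0.85 ≈ 22.1 mL/min
CrCl ≈ 22 mL/min → bracket 20–39 mL/min.
17% of 400 mg = 68 mg → 70 mg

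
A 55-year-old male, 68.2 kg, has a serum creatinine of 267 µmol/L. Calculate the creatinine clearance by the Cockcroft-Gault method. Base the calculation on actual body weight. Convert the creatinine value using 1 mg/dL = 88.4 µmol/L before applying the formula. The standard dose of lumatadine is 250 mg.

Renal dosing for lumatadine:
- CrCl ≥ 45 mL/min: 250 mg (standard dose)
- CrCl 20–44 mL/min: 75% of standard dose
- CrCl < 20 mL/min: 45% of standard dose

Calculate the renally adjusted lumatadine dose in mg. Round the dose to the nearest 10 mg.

190 mg

SCr = 267 / 88.4 = 3.02 mg/dL
CrCl = (140 − 55) × 68.2 / (72 × 3.02) = 5797.0 / 217.44 ≈ 26.7 mL/min
CrCl ≈ 27 mL/min → bracket 20–44 mL/min.
75% of 250 mg = 187.5 mg → 190 mg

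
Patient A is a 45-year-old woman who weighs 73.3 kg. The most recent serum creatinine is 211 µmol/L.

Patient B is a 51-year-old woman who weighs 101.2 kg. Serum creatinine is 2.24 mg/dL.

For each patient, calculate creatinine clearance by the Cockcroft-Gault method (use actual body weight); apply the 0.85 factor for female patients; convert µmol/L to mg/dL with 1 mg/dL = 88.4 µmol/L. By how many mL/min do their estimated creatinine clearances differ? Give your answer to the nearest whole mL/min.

Patient A: SCr = 211 / 88.4 = 2.387 mg/dL
Patient A: CrCl = (140 − 45) × 73.3 / (72 × 2.387) × 0.85 = 6963.5 / 171.86 × 0.85 ≈ 34.4 mL/min
Patient B: CrCl = (140 − 51) × 101.2 / (72 × 2.24) × 0.85 = 9006.8 / 161.28 × 0.85 ≈ 47.5 mL/min
|34.4 − 47.5| = 13.1 mL/min

13 mL/min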